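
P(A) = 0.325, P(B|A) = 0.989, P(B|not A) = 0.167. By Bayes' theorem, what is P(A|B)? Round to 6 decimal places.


P(A|B) = P(B|A)*P(A) / P(B), P(B) = P(B|A)*P(A) + P(B|not A)*P(not A)
P(B|A)*P(A) = 0.989 * 0.325 = 0.321425
P(B|not A)*P(not A) = 0.167 * 0.675 = 0.112725
P(B) = 0.321425 + 0.112725 = 0.43415
P(A|B) = 0.321425 / 0.43415 ≈ 0.74035472

0.740355


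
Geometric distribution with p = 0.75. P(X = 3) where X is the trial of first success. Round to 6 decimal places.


P = (1-p)^(k-1) * p
(1-p)^(k-1) = 0.25^2 = 0.0625
P = 0.0625 * 0.75 = 0.046875

0.046875


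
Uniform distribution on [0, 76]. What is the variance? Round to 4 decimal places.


Var = (b-a)^2 / 12
(b-a)^2 = (76 - 0)^2 = 5776
Var = 5776/12 ≈ 481.333333

481.3333


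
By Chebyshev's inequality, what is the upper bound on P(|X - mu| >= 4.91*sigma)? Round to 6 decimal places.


P <= 1/k^2
k^2 = 4.91^2 = 24.1081
1/k^2 = 1 / 24.1081 ≈ 0.04147983

0.041480


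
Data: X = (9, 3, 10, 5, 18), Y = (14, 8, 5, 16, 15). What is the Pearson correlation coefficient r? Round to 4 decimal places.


r = sum((xi-xbar)(yi-ybar)) / sqrt(sum((xi-xbar)^2) * sum((yi-ybar)^2))
n = 5, xbar = 45/5 = 9, ybar = 58/5 = 11.6
Sxy = sum((xi-xbar)(yi-ybar)) = 28
Sxx = sum((xi-xbar)^2) = 134
Syy = sum((yi-ybar)^2) = 93.2
sqrt(Sxx*Syy) ≈ 111.753300
r = Sxy / sqrt(Sxx*Syy) = 28 / 111.753300 ≈ 0.250552

0.2506


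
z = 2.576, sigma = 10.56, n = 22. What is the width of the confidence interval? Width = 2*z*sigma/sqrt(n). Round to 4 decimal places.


width = 2*z*sigma/sqrt(n)
2*z*sigma = 2 * 2.576 * 10.56 = 54.40512
sqrt(22) ≈ 4.690416
width = 54.40512 / 4.690416 ≈ 11.599211

11.5992


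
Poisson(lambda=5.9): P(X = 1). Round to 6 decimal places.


P = e^(-lam) * lam^k / k!
e^(-5.9) ≈ 0.002739445
lam^k = 5.9^1 = 5.9
k! = 1! = 1
P = 0.002739445 * 5.9 / 1 ≈ 0.016163

0.016163


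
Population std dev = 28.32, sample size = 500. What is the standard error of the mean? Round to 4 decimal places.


SE = sigma / sqrt(n)
sqrt(500) ≈ 22.360680
SE = 28.32 / 22.360680 ≈ 1.266509

1.2665


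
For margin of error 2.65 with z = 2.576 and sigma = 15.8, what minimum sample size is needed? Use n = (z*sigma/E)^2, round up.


z*sigma/E = 2.576 * 15.8 / 2.65 = 101752/6625 ≈ 15.358792
(z*sigma/E)^2 ≈ 235.892506
round up: n = 236

236


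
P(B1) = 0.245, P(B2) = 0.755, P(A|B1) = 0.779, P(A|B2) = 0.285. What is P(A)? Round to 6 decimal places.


P(A) = P(A|B1)*P(B1) + P(A|B2)*P(B2)
P(A|B1)*P(B1) = 0.779 * 0.245 = 0.190855
P(A|B2)*P(B2) = 0.285 * 0.755 = 0.215175
P(A) = 0.190855 + 0.215175 = 0.40603

0.406030


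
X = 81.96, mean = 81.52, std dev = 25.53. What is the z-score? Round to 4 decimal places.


z = (X - mu) / sigma
X - mu = 81.96 - 81.52 = 0.44
z = 0.44 / 25.53 = 44/2553 ≈ 0.017235

0.0172


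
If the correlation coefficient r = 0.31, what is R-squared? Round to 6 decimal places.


R^2 = r^2 = (0.31)^2 = 0.0961

0.096100


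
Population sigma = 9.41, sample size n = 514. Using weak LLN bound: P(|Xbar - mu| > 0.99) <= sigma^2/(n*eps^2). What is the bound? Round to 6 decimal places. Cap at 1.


bound = min(1, sigma^2/(n*eps^2))
sigma^2 = 9.41^2 = 88.5481
n*eps^2 = 514 * 0.99^2 = 514 * 0.9801 = 503.7714
sigma^2/(n*eps^2) = 88.5481 / 503.7714 ≈ 0.17577040

0.175770


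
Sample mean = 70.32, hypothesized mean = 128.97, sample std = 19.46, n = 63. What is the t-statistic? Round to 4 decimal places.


t = (xbar - mu0) / (s/sqrt(n))
xbar - mu0 = 70.32 - 128.97 = -58.65
sqrt(63) ≈ 7.93725393
s/sqrt(n) = 19.46 / 7.93725393 ≈ 2.45172955
t = -58.65 / 2.45172955 ≈ -23.921888

-23.9219


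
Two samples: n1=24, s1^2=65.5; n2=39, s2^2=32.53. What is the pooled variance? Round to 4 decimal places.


sp^2 = ((n1-1)*s1^2 + (n2-1)*s2^2)/(n1+n2-2)
(n1-1)*s1^2 = 23 * 65.5 = 1506.5
(n2-1)*s2^2 = 38 * 32.53 = 1236.14
numerator = 1506.5 + 1236.14 = 2742.64
n1+n2-2 = 61
sp^2 = 2742.64 / 61 = 68566/1525 ≈ 44.961311

44.9613


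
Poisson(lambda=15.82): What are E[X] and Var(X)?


E[X] = Var(X) = lambda = 15.82

15.82, 15.82


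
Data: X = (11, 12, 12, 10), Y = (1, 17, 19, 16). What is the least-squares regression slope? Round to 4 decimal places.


b = sum((xi-xbar)(yi-ybar)) / sum((xi-xbar)^2)
n = 4, xbar = 45/4 = 11.25, ybar = 53/4 = 13.25
Sxy = sum((xi-xbar)(yi-ybar)) = 6.75
Sxx = sum((xi-xbar)^2) = 2.75
b = Sxy / Sxx = 27/11 ≈ 2.454545

2.4545


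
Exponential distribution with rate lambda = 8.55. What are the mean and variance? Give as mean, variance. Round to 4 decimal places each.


mean = 1/lam, var = 1/lam^2
mean = 1 / 8.55 = 20/171 ≈ 0.116959
lam^2 = 8.55^2 = 73.1025
var = 1 / 73.1025 ≈ 0.013679

0.1170, 0.0137


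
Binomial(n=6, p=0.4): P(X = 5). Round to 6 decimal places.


P = C(n,k) * p^k * (1-p)^(n-k)
C(6,5) = 6
p^k = 0.4^5 = 0.01024
(1-p)^(n-k) = 0.6^1 = 0.6
P = 6 * 0.01024 * 0.6 = 0.036864

0.036864


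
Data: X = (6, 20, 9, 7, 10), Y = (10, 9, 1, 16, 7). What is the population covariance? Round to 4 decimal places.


Cov = (1/n)*sum((xi-xbar)(yi-ybar))
n = 5, xbar = 52/5 = 10.4, ybar = 43/5 = 8.6
sum((xi-xbar)(yi-ybar)) = -16.2
Cov = -16.2 / 5 = -3.24

-3.2400


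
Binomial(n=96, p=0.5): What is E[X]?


E[X] = n*p = 96 * 0.5 = 48

48


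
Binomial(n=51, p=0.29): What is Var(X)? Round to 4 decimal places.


Var = n*p*(1-p) = 51 * 0.29 * 0.71 = 10.5009

10.5009


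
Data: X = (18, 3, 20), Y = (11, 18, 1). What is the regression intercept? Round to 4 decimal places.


a = ybar - b*xbar, where b = sum((xi-xbar)(yi-ybar)) / sum((xi-xbar)^2)
n = 3, xbar = 41/3 ≈ 13.666667, ybar = 30/3 = 10
Sxy = sum((xi-xbar)(yi-ybar)) = -138
Sxx = sum((xi-xbar)^2) = 518/3 ≈ 172.666667
b = Sxy / Sxx = -207/259 ≈ -0.799228
a = 10 - (-0.799228) * 13.666667 = 5419/259 ≈ 20.922780

20.9228


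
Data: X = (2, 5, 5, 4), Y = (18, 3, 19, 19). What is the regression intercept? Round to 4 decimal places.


a = ybar - b*xbar, where b = sum((xi-xbar)(yi-ybar)) / sum((xi-xbar)^2)
n = 4, xbar = 16/4 = 4, ybar = 59/4 = 14.75
Sxy = sum((xi-xbar)(yi-ybar)) = -14
Sxx = sum((xi-xbar)^2) = 6
b = Sxy / Sxx = -7/3 ≈ -2.333333
a = 14.75 - (-2.333333) * 4 = 289/12 ≈ 24.083333

24.0833


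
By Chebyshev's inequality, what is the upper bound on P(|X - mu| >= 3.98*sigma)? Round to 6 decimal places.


P <= 1/k^2
k^2 = 3.98^2 = 15.8404
1/k^2 = 1 / 15.8404 ≈ 0.06312972

0.063130


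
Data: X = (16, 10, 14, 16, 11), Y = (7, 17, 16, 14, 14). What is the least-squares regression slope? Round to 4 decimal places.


b = sum((xi-xbar)(yi-ybar)) / sum((xi-xbar)^2)
n = 5, xbar = 67/5 = 13.4, ybar = 68/5 = 13.6
Sxy = sum((xi-xbar)(yi-ybar)) = -27.2
Sxx = sum((xi-xbar)^2) = 31.2
b = Sxy / Sxx = -34/39 ≈ -0.871795

-0.8718


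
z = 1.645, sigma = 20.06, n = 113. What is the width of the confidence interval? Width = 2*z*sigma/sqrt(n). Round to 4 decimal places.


width = 2*z*sigma/sqrt(n)
2*z*sigma = 2 * 1.645 * 20.06 = 65.9974
sqrt(113) ≈ 10.630146
width = 65.9974 / 10.630146 ≈ 6.208513

6.2085


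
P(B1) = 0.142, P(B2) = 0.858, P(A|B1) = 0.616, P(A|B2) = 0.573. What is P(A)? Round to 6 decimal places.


P(A) = P(A|B1)*P(B1) + P(A|B2)*P(B2)
P(A|B1)*P(B1) = 0.616 * 0.142 = 0.087472
P(A|B2)*P(B2) = 0.573 * 0.858 = 0.491634
P(A) = 0.087472 + 0.491634 = 0.579106

0.579106


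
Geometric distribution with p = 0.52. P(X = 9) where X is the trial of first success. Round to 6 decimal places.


P = (1-p)^(k-1) * p
(1-p)^(k-1) = 0.48^8 ≈ 0.002817928
P = 0.002817928 * 0.52 ≈ 0.001465323

0.001465


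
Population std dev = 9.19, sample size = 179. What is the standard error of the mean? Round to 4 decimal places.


SE = sigma / sqrt(n)
sqrt(179) ≈ 13.379088
SE = 9.19 / 13.379088 ≈ 0.686893

0.6869


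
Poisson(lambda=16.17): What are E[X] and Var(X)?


E[X] = Var(X) = lambda = 16.17

16.17, 16.17


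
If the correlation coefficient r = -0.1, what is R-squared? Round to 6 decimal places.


R^2 = r^2 = (-0.1)^2 = 0.01

0.010000


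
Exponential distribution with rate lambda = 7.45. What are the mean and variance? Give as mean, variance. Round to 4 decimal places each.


mean = 1/lam, var = 1/lam^2
mean = 1 / 7.45 = 20/149 ≈ 0.134228
lam^2 = 7.45^2 = 55.5025
var = 1 / 55.5025 ≈ 0.018017

0.1342, 0.0180


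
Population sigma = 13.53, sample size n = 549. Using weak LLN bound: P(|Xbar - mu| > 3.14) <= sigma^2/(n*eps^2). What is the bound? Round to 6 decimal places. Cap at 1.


bound = min(1, sigma^2/(n*eps^2))
sigma^2 = 13.53^2 = 183.0609
n*eps^2 = 549 * 3.14^2 = 549 * 9.8596 = 5412.9204
sigma^2/(n*eps^2) = 183.0609 / 5412.9204 ≈ 0.03381925

0.033819


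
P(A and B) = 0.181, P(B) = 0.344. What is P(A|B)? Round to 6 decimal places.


P(A|B) = P(A and B) / P(B) = 0.181 / 0.344 = 181/344 ≈ 0.52616279

0.526163


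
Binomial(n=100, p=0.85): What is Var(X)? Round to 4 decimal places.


Var = n*p*(1-p) = 100 * 0.85 * 0.15 = 12.75

12.7500


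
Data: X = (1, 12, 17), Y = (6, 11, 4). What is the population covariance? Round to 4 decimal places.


Cov = (1/n)*sum((xi-xbar)(yi-ybar))
n = 3, xbar = 30/3 = 10, ybar = 21/3 = 7
sum((xi-xbar)(yi-ybar)) = -4
Cov = -4 / 3 = -4/3 ≈ -1.333333

-1.3333


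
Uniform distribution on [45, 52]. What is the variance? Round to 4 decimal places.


Var = (b-a)^2 / 12
(b-a)^2 = (52 - 45)^2 = 49
Var = 49/12 ≈ 4.083333

4.0833


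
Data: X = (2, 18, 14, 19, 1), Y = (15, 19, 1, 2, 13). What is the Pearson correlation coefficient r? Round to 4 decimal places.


r = sum((xi-xbar)(yi-ybar)) / sqrt(sum((xi-xbar)^2) * sum((yi-ybar)^2))
n = 5, xbar = 54/5 = 10.8, ybar = 50/5 = 10
Sxy = sum((xi-xbar)(yi-ybar)) = -103
Sxx = sum((xi-xbar)^2) = 302.8
Syy = sum((yi-ybar)^2) = 260
sqrt(Sxx*Syy) ≈ 280.585103
r = Sxy / sqrt(Sxx*Syy) = -103 / 280.585103 ≈ -0.367090

-0.3671


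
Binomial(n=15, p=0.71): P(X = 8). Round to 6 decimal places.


P = C(n,k) * p^k * (1-p)^(n-k)
C(15,8) = 6435
p^k = 0.71^8 ≈ 0.06457535
(1-p)^(n-k) = 0.29^7 ≈ 0.0001724988
P = 6435 * 0.06457535 * 0.0001724988 ≈ 0.071681

0.071681


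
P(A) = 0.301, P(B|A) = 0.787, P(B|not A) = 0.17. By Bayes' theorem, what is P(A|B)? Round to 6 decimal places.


P(A|B) = P(B|A)*P(A) / P(B), P(B) = P(B|A)*P(A) + P(B|not A)*P(not A)
P(B|A)*P(A) = 0.787 * 0.301 = 0.236887
P(B|not A)*P(not A) = 0.17 * 0.699 = 0.11883
P(B) = 0.236887 + 0.11883 = 0.355717
P(A|B) = 0.236887 / 0.355717 ≈ 0.66594231

0.665942


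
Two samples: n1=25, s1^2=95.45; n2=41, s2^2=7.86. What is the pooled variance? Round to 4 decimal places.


sp^2 = ((n1-1)*s1^2 + (n2-1)*s2^2)/(n1+n2-2)
(n1-1)*s1^2 = 24 * 95.45 = 2290.8
(n2-1)*s2^2 = 40 * 7.86 = 314.4
numerator = 2290.8 + 314.4 = 2605.2
n1+n2-2 = 64
sp^2 = 2605.2 / 64 = 40.70625

40.7063


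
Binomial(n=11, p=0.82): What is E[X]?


E[X] = n*p = 11 * 0.82 = 9.02

9.02


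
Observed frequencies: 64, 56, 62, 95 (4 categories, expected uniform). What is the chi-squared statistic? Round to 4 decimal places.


chi2 = sum((O-E)^2/E), E = total/4
total = 277, E = 277/4 = 69.25
(64 - 69.25)^2 / 69.25 = 27.5625 / 69.25 = 441/1108 ≈ 0.398014
(56 - 69.25)^2 / 69.25 = 175.5625 / 69.25 = 2809/1108 ≈ 2.535199
(62 - 69.25)^2 / 69.25 = 52.5625 / 69.25 = 841/1108 ≈ 0.759025
(95 - 69.25)^2 / 69.25 = 663.0625 / 69.25 = 10609/1108 ≈ 9.574910
chi2 = 3675/277 ≈ 13.267148

13.2671


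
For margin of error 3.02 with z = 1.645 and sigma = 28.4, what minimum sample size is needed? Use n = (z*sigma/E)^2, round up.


z*sigma/E = 1.645 * 28.4 / 3.02 = 23359/1510 ≈ 15.469536
(z*sigma/E)^2 ≈ 239.306557
round up: n = 240

240


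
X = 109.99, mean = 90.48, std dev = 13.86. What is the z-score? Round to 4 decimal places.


z = (X - mu) / sigma
X - mu = 109.99 - 90.48 = 19.51
z = 19.51 / 13.86 = 1951/1386 ≈ 1.407648

1.4076


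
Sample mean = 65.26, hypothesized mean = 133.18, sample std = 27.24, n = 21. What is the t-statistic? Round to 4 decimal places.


t = (xbar - mu0) / (s/sqrt(n))
xbar - mu0 = 65.26 - 133.18 = -67.92
sqrt(21) ≈ 4.58257569
s/sqrt(n) = 27.24 / 4.58257569 ≈ 5.94425533
t = -67.92 / 5.94425533 ≈ -11.426158

-11.4262


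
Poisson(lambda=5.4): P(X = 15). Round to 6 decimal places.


P = e^(-lam) * lam^k / k!
e^(-5.4) ≈ 0.004516581
lam^k = 5.4^15 ≈ 96806918768.257719
k! = 15! = 1307674368000
P = 0.004516581 * 96806918768.257719 / 1307674368000 ≈ 0.000334

0.000334


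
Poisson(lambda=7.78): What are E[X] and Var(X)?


E[X] = Var(X) = lambda = 7.78

7.78, 7.78


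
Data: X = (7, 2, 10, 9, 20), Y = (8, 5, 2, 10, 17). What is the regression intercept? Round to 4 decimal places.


a = ybar - b*xbar, where b = sum((xi-xbar)(yi-ybar)) / sum((xi-xbar)^2)
n = 5, xbar = 48/5 = 9.6, ybar = 42/5 = 8.4
Sxy = sum((xi-xbar)(yi-ybar)) = 112.8
Sxx = sum((xi-xbar)^2) = 173.2
b = Sxy / Sxx = 282/433 ≈ 0.651270
a = 8.4 - 0.651270 * 9.6 = 930/433 ≈ 2.147806

2.1478


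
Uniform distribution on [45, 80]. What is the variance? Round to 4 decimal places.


Var = (b-a)^2 / 12
(b-a)^2 = (80 - 45)^2 = 1225
Var = 1225/12 ≈ 102.083333

102.0833


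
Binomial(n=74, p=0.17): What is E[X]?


E[X] = n*p = 74 * 0.17 = 12.58

12.58


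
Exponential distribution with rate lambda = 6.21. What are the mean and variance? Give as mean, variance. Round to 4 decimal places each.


mean = 1/lam, var = 1/lam^2
mean = 1 / 6.21 = 100/621 ≈ 0.161031
lam^2 = 6.21^2 = 38.5641
var = 1 / 38.5641 ≈ 0.025931

0.1610, 0.0259


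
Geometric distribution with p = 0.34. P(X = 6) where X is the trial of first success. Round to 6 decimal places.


P = (1-p)^(k-1) * p
(1-p)^(k-1) = 0.66^5 ≈ 0.1252333
P = 0.1252333 * 0.34 ≈ 0.04257931

0.042579


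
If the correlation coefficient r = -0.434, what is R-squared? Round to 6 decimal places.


R^2 = r^2 = (-0.434)^2 = 0.188356

0.188356


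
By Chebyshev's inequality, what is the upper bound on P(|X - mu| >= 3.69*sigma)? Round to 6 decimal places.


P <= 1/k^2
k^2 = 3.69^2 = 13.6161
1/k^2 = 1 / 13.6161 ≈ 0.07344247

0.073442


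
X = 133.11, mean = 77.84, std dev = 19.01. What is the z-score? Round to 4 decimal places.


z = (X - mu) / sigma
X - mu = 133.11 - 77.84 = 55.27
z = 55.27 / 19.01 = 5527/1901 ≈ 2.907417

2.9074


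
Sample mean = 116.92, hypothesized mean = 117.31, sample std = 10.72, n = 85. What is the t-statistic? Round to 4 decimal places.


t = (xbar - mu0) / (s/sqrt(n))
xbar - mu0 = 116.92 - 117.31 = -0.39
sqrt(85) ≈ 9.21954446
s/sqrt(n) = 10.72 / 9.21954446 ≈ 1.16274725
t = -0.39 / 1.16274725 ≈ -0.335413

-0.3354


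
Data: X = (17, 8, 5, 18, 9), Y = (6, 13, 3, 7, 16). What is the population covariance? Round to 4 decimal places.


Cov = (1/n)*sum((xi-xbar)(yi-ybar))
n = 5, xbar = 57/5 = 11.4, ybar = 45/5 = 9
sum((xi-xbar)(yi-ybar)) = -22
Cov = -22 / 5 = -4.4

-4.4000


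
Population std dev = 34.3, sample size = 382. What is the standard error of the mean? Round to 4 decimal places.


SE = sigma / sqrt(n)
sqrt(382) ≈ 19.544820
SE = 34.3 / 19.544820 ≈ 1.754941

1.7549


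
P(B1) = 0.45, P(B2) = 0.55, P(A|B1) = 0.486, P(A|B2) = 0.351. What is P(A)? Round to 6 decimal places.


P(A) = P(A|B1)*P(B1) + P(A|B2)*P(B2)
P(A|B1)*P(B1) = 0.486 * 0.45 = 0.2187
P(A|B2)*P(B2) = 0.351 * 0.55 = 0.19305
P(A) = 0.2187 + 0.19305 = 0.41175

0.411750


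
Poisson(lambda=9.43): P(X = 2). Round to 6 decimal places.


P = e^(-lam) * lam^k / k!
e^(-9.43) ≈ 0.00008027920
lam^k = 9.43^2 = 88.9249
k! = 2! = 2
P = 0.00008027920 * 88.9249 / 2 ≈ 0.003569

0.003569


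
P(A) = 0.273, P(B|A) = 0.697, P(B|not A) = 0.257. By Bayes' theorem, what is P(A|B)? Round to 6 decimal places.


P(A|B) = P(B|A)*P(A) / P(B), P(B) = P(B|A)*P(A) + P(B|not A)*P(not A)
P(B|A)*P(A) = 0.697 * 0.273 = 0.190281
P(B|not A)*P(not A) = 0.257 * 0.727 = 0.186839
P(B) = 0.190281 + 0.186839 = 0.37712
P(A|B) = 0.190281 / 0.37712 ≈ 0.50456353

0.504564


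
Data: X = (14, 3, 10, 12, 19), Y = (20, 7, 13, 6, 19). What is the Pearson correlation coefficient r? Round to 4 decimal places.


r = sum((xi-xbar)(yi-ybar)) / sqrt(sum((xi-xbar)^2) * sum((yi-ybar)^2))
n = 5, xbar = 58/5 = 11.6, ybar = 65/5 = 13
Sxy = sum((xi-xbar)(yi-ybar)) = 110
Sxx = sum((xi-xbar)^2) = 137.2
Syy = sum((yi-ybar)^2) = 170
sqrt(Sxx*Syy) ≈ 152.721970
r = Sxy / sqrt(Sxx*Syy) = 110 / 152.721970 ≈ 0.720263

0.7203


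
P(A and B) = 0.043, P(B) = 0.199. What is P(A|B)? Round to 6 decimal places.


P(A|B) = P(A and B) / P(B) = 0.043 / 0.199 = 43/199 ≈ 0.21608040

0.216080


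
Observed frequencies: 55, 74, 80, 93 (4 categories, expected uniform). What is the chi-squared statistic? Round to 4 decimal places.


chi2 = sum((O-E)^2/E), E = total/4
total = 302, E = 302/4 = 75.5
(55 - 75.5)^2 / 75.5 = 420.25 / 75.5 = 1681/302 ≈ 5.566225
(74 - 75.5)^2 / 75.5 = 2.25 / 75.5 = 9/302 ≈ 0.029801
(80 - 75.5)^2 / 75.5 = 20.25 / 75.5 = 81/302 ≈ 0.268212
(93 - 75.5)^2 / 75.5 = 306.25 / 75.5 = 1225/302 ≈ 4.056291
chi2 = 1498/151 ≈ 9.920530

9.9205


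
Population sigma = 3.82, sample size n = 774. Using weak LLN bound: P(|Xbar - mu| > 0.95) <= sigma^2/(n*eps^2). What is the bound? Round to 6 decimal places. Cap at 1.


bound = min(1, sigma^2/(n*eps^2))
sigma^2 = 3.82^2 = 14.5924
n*eps^2 = 774 * 0.95^2 = 774 * 0.9025 = 698.535
sigma^2/(n*eps^2) = 14.5924 / 698.535 ≈ 0.02089001

0.020890


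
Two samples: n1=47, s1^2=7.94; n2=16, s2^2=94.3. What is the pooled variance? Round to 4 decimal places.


sp^2 = ((n1-1)*s1^2 + (n2-1)*s2^2)/(n1+n2-2)
(n1-1)*s1^2 = 46 * 7.94 = 365.24
(n2-1)*s2^2 = 15 * 94.3 = 1414.5
numerator = 365.24 + 1414.5 = 1779.74
n1+n2-2 = 61
sp^2 = 1779.74 / 61 = 88987/3050 ≈ 29.176066

29.1761


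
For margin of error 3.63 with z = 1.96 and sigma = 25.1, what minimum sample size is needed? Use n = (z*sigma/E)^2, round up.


z*sigma/E = 1.96 * 25.1 / 3.63 = 24598/1815 ≈ 13.552617
(z*sigma/E)^2 ≈ 183.673430
round up: n = 184

184


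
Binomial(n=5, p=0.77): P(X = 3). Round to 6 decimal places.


P = C(n,k) * p^k * (1-p)^(n-k)
C(5,3) = 10
p^k = 0.77^3 = 0.456533
(1-p)^(n-k) = 0.23^2 = 0.0529
P = 10 * 0.456533 * 0.0529 ≈ 0.241506

0.241506


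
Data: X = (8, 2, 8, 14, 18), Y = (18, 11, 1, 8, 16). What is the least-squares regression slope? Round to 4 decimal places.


b = sum((xi-xbar)(yi-ybar)) / sum((xi-xbar)^2)
n = 5, xbar = 50/5 = 10, ybar = 54/5 = 10.8
Sxy = sum((xi-xbar)(yi-ybar)) = 34
Sxx = sum((xi-xbar)^2) = 152
b = Sxy / Sxx = 17/76 ≈ 0.223684

0.2237


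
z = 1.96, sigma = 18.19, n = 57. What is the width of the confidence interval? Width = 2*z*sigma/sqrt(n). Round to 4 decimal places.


width = 2*z*sigma/sqrt(n)
2*z*sigma = 2 * 1.96 * 18.19 = 71.3048
sqrt(57) ≈ 7.549834
width = 71.3048 / 7.549834 ≈ 9.444551

9.4446


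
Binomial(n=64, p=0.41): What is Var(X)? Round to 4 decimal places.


Var = n*p*(1-p) = 64 * 0.41 * 0.59 = 15.4816

15.4816


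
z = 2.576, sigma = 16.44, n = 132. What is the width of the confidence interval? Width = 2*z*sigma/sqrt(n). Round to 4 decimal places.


width = 2*z*sigma/sqrt(n)
2*z*sigma = 2 * 2.576 * 16.44 = 84.69888
sqrt(132) ≈ 11.489125
width = 84.69888 / 11.489125 ≈ 7.372091

7.3721


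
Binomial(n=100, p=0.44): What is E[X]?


E[X] = n*p = 100 * 0.44 = 44

44


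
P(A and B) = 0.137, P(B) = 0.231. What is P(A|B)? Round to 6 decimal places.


P(A|B) = P(A and B) / P(B) = 0.137 / 0.231 = 137/231 ≈ 0.59307359

0.593074


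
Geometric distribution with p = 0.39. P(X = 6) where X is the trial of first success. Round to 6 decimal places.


P = (1-p)^(k-1) * p
(1-p)^(k-1) = 0.61^5 ≈ 0.08445963
P = 0.08445963 * 0.39 ≈ 0.03293926

0.032939


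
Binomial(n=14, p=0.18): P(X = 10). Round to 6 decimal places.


P = C(n,k) * p^k * (1-p)^(n-k)
C(14,10) = 1001
p^k = 0.18^10 ≈ 0.00000003570467
(1-p)^(n-k) = 0.82^4 ≈ 0.4521218
P = 1001 * 0.00000003570467 * 0.4521218 ≈ 0.000016

0.000016


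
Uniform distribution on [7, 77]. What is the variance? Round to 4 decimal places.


Var = (b-a)^2 / 12
(b-a)^2 = (77 - 7)^2 = 4900
Var = 4900/12 ≈ 408.333333

408.3333


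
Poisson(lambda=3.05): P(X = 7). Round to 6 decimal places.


P = e^(-lam) * lam^k / k!
e^(-3.05) ≈ 0.04735892
lam^k = 3.05^7 ≈ 2455.267841
k! = 7! = 5040
P = 0.04735892 * 2455.267841 / 5040 ≈ 0.023071

0.023071


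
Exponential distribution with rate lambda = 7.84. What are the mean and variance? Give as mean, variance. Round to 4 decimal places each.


mean = 1/lam, var = 1/lam^2
mean = 1 / 7.84 = 25/196 ≈ 0.127551
lam^2 = 7.84^2 = 61.4656
var = 1 / 61.4656 ≈ 0.016269

0.1276, 0.0163


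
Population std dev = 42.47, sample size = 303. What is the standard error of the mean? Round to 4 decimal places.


SE = sigma / sqrt(n)
sqrt(303) ≈ 17.406895
SE = 42.47 / 17.406895 ≈ 2.439838

2.4398


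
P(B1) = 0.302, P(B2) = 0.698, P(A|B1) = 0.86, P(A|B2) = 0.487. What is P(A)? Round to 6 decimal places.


P(A) = P(A|B1)*P(B1) + P(A|B2)*P(B2)
P(A|B1)*P(B1) = 0.86 * 0.302 = 0.25972
P(A|B2)*P(B2) = 0.487 * 0.698 = 0.339926
P(A) = 0.25972 + 0.339926 = 0.599646

0.599646


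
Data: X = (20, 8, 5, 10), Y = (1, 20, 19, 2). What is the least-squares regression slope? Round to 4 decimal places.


b = sum((xi-xbar)(yi-ybar)) / sum((xi-xbar)^2)
n = 4, xbar = 43/4 = 10.75, ybar = 42/4 = 10.5
Sxy = sum((xi-xbar)(yi-ybar)) = -156.5
Sxx = sum((xi-xbar)^2) = 126.75
b = Sxy / Sxx = -626/507 ≈ -1.234714

-1.2347


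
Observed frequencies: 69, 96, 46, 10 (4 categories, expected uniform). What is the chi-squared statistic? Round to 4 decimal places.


chi2 = sum((O-E)^2/E), E = total/4
total = 221, E = 221/4 = 55.25
(69 - 55.25)^2 / 55.25 = 189.0625 / 55.25 = 3025/884 ≈ 3.421946
(96 - 55.25)^2 / 55.25 = 1660.5625 / 55.25 = 26569/884 ≈ 30.055430
(46 - 55.25)^2 / 55.25 = 85.5625 / 55.25 = 1369/884 ≈ 1.548643
(10 - 55.25)^2 / 55.25 = 2047.5625 / 55.25 = 32761/884 ≈ 37.059955
chi2 = 15931/221 ≈ 72.085973

72.0860


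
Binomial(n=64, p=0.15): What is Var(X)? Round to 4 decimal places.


Var = n*p*(1-p) = 64 * 0.15 * 0.85 = 8.16

8.1600


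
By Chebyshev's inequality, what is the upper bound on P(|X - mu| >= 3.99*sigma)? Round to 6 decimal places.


P <= 1/k^2
k^2 = 3.99^2 = 15.9201
1/k^2 = 1 / 15.9201 ≈ 0.06281368

0.062814


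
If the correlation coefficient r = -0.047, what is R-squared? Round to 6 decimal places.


R^2 = r^2 = (-0.047)^2 = 0.002209

0.002209


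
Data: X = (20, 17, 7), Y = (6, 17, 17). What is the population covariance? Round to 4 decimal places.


Cov = (1/n)*sum((xi-xbar)(yi-ybar))
n = 3, xbar = 44/3 ≈ 14.666667, ybar = 40/3 ≈ 13.333333
sum((xi-xbar)(yi-ybar)) = -176/3 ≈ -58.666667
Cov = -58.666667 / 3 = -176/9 ≈ -19.555556

-19.5556


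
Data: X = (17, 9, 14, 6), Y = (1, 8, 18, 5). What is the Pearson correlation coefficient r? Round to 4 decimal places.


r = sum((xi-xbar)(yi-ybar)) / sqrt(sum((xi-xbar)^2) * sum((yi-ybar)^2))
n = 4, xbar = 46/4 = 11.5, ybar = 32/4 = 8
Sxy = sum((xi-xbar)(yi-ybar)) = 3
Sxx = sum((xi-xbar)^2) = 73
Syy = sum((yi-ybar)^2) = 158
sqrt(Sxx*Syy) ≈ 107.396462
r = Sxy / sqrt(Sxx*Syy) = 3 / 107.396462 ≈ 0.027934

0.0279


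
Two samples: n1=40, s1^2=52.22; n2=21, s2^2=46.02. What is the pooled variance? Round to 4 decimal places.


sp^2 = ((n1-1)*s1^2 + (n2-1)*s2^2)/(n1+n2-2)
(n1-1)*s1^2 = 39 * 52.22 = 2036.58
(n2-1)*s2^2 = 20 * 46.02 = 920.4
numerator = 2036.58 + 920.4 = 2956.98
n1+n2-2 = 59
sp^2 = 2956.98 / 59 = 147849/2950 ≈ 50.118305

50.1183


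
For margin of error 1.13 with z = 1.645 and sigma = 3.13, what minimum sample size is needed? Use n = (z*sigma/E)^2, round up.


z*sigma/E = 1.645 * 3.13 / 1.13 ≈ 4.556504
(z*sigma/E)^2 ≈ 20.761733
round up: n = 21

21


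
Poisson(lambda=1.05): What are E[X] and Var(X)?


E[X] = Var(X) = lambda = 1.05

1.05, 1.05


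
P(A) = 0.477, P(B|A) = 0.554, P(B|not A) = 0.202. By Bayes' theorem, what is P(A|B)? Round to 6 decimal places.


P(A|B) = P(B|A)*P(A) / P(B), P(B) = P(B|A)*P(A) + P(B|not A)*P(not A)
P(B|A)*P(A) = 0.554 * 0.477 = 0.264258
P(B|not A)*P(not A) = 0.202 * 0.523 = 0.105646
P(B) = 0.264258 + 0.105646 = 0.369904
P(A|B) = 0.264258 / 0.369904 ≈ 0.71439617

0.714396


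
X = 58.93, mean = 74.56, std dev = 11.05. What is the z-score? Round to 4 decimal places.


z = (X - mu) / sigma
X - mu = 58.93 - 74.56 = -15.63
z = -15.63 / 11.05 = -1563/1105 ≈ -1.414480

-1.4145


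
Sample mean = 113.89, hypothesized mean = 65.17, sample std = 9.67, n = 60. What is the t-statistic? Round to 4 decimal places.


t = (xbar - mu0) / (s/sqrt(n))
xbar - mu0 = 113.89 - 65.17 = 48.72
sqrt(60) ≈ 7.74596669
s/sqrt(n) = 9.67 / 7.74596669 ≈ 1.24839163
t = 48.72 / 1.24839163 ≈ 39.026215

39.0262


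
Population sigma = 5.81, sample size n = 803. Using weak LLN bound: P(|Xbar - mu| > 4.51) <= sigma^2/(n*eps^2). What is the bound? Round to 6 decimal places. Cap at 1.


bound = min(1, sigma^2/(n*eps^2))
sigma^2 = 5.81^2 = 33.7561
n*eps^2 = 803 * 4.51^2 = 803 * 20.3401 = 16333.1003
sigma^2/(n*eps^2) = 33.7561 / 16333.1003 ≈ 0.00206673

0.002067


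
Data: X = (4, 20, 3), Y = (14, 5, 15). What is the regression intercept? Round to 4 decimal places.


a = ybar - b*xbar, where b = sum((xi-xbar)(yi-ybar)) / sum((xi-xbar)^2)
n = 3, xbar = 27/3 = 9, ybar = 34/3 ≈ 11.333333
Sxy = sum((xi-xbar)(yi-ybar)) = -105
Sxx = sum((xi-xbar)^2) = 182
b = Sxy / Sxx = -15/26 ≈ -0.576923
a = 11.333333 - (-0.576923) * 9 = 1289/78 ≈ 16.525641

16.5256


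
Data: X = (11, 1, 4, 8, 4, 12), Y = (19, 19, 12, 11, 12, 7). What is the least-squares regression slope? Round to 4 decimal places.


b = sum((xi-xbar)(yi-ybar)) / sum((xi-xbar)^2)
n = 6, xbar = 40/6 = 20/3 ≈ 6.666667, ybar = 80/6 = 40/3 ≈ 13.333333
Sxy = sum((xi-xbar)(yi-ybar)) = -112/3 ≈ -37.333333
Sxx = sum((xi-xbar)^2) = 286/3 ≈ 95.333333
b = Sxy / Sxx = -56/143 ≈ -0.391608

-0.3916


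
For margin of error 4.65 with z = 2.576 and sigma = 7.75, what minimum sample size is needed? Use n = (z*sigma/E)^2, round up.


z*sigma/E = 2.576 * 7.75 / 4.65 = 322/75 ≈ 4.293333
(z*sigma/E)^2 = 103684/5625 ≈ 18.432711
round up: n = 19

19


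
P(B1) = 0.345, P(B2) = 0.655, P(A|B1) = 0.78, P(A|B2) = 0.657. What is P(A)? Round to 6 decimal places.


P(A) = P(A|B1)*P(B1) + P(A|B2)*P(B2)
P(A|B1)*P(B1) = 0.78 * 0.345 = 0.2691
P(A|B2)*P(B2) = 0.657 * 0.655 = 0.430335
P(A) = 0.2691 + 0.430335 = 0.699435

0.699435


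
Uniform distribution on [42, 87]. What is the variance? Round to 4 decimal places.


Var = (b-a)^2 / 12
(b-a)^2 = (87 - 42)^2 = 2025
Var = 2025/12 = 168.75

168.7500


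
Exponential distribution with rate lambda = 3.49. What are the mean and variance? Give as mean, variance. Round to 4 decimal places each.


mean = 1/lam, var = 1/lam^2
mean = 1 / 3.49 = 100/349 ≈ 0.286533
lam^2 = 3.49^2 = 12.1801
var = 1 / 12.1801 ≈ 0.082101

0.2865, 0.0821


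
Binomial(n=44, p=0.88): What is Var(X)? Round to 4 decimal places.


Var = n*p*(1-p) = 44 * 0.88 * 0.12 = 4.6464

4.6464


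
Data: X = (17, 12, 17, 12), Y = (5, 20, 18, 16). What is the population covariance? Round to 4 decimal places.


Cov = (1/n)*sum((xi-xbar)(yi-ybar))
n = 4, xbar = 58/4 = 14.5, ybar = 59/4 = 14.75
sum((xi-xbar)(yi-ybar)) = -32.5
Cov = -32.5 / 4 = -8.125

-8.1250


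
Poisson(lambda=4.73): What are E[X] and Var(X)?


E[X] = Var(X) = lambda = 4.73

4.73, 4.73


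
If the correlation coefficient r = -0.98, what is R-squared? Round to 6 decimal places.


R^2 = r^2 = (-0.98)^2 = 0.9604

0.960400


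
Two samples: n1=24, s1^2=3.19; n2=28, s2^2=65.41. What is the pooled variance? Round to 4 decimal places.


sp^2 = ((n1-1)*s1^2 + (n2-1)*s2^2)/(n1+n2-2)
(n1-1)*s1^2 = 23 * 3.19 = 73.37
(n2-1)*s2^2 = 27 * 65.41 = 1766.07
numerator = 73.37 + 1766.07 = 1839.44
n1+n2-2 = 50
sp^2 = 1839.44 / 50 = 36.7888

36.7888


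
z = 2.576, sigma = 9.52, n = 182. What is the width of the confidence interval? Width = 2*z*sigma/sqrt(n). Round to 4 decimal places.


width = 2*z*sigma/sqrt(n)
2*z*sigma = 2 * 2.576 * 9.52 = 49.04704
sqrt(182) ≈ 13.490738
width = 49.04704 / 13.490738 ≈ 3.635608

3.6356


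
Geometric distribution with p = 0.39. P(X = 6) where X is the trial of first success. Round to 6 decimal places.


P = (1-p)^(k-1) * p
(1-p)^(k-1) = 0.61^5 ≈ 0.08445963
P = 0.08445963 * 0.39 ≈ 0.03293926

0.032939


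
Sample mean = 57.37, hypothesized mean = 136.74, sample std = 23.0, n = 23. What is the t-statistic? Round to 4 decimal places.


t = (xbar - mu0) / (s/sqrt(n))
xbar - mu0 = 57.37 - 136.74 = -79.37
sqrt(23) ≈ 4.79583152
s/sqrt(n) = 23.0 / 4.79583152 ≈ 4.79583152
t = -79.37 / 4.79583152 ≈ -16.549789

-16.5498


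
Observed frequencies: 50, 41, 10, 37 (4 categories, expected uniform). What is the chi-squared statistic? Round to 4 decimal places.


chi2 = sum((O-E)^2/E), E = total/4
total = 138, E = 138/4 = 34.5
(50 - 34.5)^2 / 34.5 = 240.25 / 34.5 = 961/138 ≈ 6.963768
(41 - 34.5)^2 / 34.5 = 42.25 / 34.5 = 169/138 ≈ 1.224638
(10 - 34.5)^2 / 34.5 = 600.25 / 34.5 = 2401/138 ≈ 17.398551
(37 - 34.5)^2 / 34.5 = 6.25 / 34.5 = 25/138 ≈ 0.181159
chi2 = 1778/69 ≈ 25.768116

25.7681


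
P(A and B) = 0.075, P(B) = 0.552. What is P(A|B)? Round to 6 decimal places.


P(A|B) = P(A and B) / P(B) = 0.075 / 0.552 = 25/184 ≈ 0.13586957

0.135870


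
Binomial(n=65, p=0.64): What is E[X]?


E[X] = n*p = 65 * 0.64 = 41.6

41.6


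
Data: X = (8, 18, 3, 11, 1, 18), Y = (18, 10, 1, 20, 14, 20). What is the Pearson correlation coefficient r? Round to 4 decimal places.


r = sum((xi-xbar)(yi-ybar)) / sqrt(sum((xi-xbar)^2) * sum((yi-ybar)^2))
n = 6, xbar = 59/6 ≈ 9.833333, ybar = 83/6 ≈ 13.833333
Sxy = sum((xi-xbar)(yi-ybar)) = 629/6 ≈ 104.833333
Sxx = sum((xi-xbar)^2) = 1577/6 ≈ 262.833333
Syy = sum((yi-ybar)^2) = 1637/6 ≈ 272.833333
sqrt(Sxx*Syy) ≈ 267.786658
r = Sxy / sqrt(Sxx*Syy) = 104.833333 / 267.786658 ≈ 0.391481

0.3915


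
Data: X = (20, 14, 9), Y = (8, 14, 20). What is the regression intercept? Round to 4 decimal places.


a = ybar - b*xbar, where b = sum((xi-xbar)(yi-ybar)) / sum((xi-xbar)^2)
n = 3, xbar = 43/3 ≈ 14.333333, ybar = 42/3 = 14
Sxy = sum((xi-xbar)(yi-ybar)) = -66
Sxx = sum((xi-xbar)^2) = 182/3 ≈ 60.666667
b = Sxy / Sxx = -99/91 ≈ -1.087912
a = 14 - (-1.087912) * 14.333333 = 2693/91 ≈ 29.593407

29.5934


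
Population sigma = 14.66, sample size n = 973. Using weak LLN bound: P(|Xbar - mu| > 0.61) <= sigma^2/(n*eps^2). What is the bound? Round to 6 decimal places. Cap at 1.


bound = min(1, sigma^2/(n*eps^2))
sigma^2 = 14.66^2 = 214.9156
n*eps^2 = 973 * 0.61^2 = 973 * 0.3721 = 362.0533
sigma^2/(n*eps^2) = 214.9156 / 362.0533 ≈ 0.59360210

0.593602


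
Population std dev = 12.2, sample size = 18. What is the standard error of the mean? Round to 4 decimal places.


SE = sigma / sqrt(n)
sqrt(18) ≈ 4.242641
SE = 12.2 / 4.242641 ≈ 2.875568

2.8756


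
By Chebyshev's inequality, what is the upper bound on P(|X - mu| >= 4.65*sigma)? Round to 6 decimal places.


P <= 1/k^2
k^2 = 4.65^2 = 21.6225
1/k^2 = 1 / 21.6225 = 400/8649 ≈ 0.04624812

0.046248


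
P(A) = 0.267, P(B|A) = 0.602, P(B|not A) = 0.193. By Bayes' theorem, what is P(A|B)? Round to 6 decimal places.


P(A|B) = P(B|A)*P(A) / P(B), P(B) = P(B|A)*P(A) + P(B|not A)*P(not A)
P(B|A)*P(A) = 0.602 * 0.267 = 0.160734
P(B|not A)*P(not A) = 0.193 * 0.733 = 0.141469
P(B) = 0.160734 + 0.141469 = 0.302203
P(A|B) = 0.160734 / 0.302203 ≈ 0.53187427

0.531874


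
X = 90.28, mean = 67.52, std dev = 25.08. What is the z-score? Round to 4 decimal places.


z = (X - mu) / sigma
X - mu = 90.28 - 67.52 = 22.76
z = 22.76 / 25.08 = 569/627 ≈ 0.907496

0.9075


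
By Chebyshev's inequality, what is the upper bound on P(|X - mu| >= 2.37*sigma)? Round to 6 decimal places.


P <= 1/k^2
k^2 = 2.37^2 = 5.6169
1/k^2 = 1 / 5.6169 ≈ 0.17803415

0.178034


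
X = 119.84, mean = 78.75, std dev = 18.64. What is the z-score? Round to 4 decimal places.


z = (X - mu) / sigma
X - mu = 119.84 - 78.75 = 41.09
z = 41.09 / 18.64 = 4109/1864 ≈ 2.204399

2.2044


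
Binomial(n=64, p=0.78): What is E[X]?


E[X] = n*p = 64 * 0.78 = 49.92

49.92


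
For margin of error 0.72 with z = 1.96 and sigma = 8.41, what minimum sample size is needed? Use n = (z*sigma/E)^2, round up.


z*sigma/E = 1.96 * 8.41 / 0.72 = 41209/1800 ≈ 22.893889
(z*sigma/E)^2 ≈ 524.130148
round up: n = 525

525


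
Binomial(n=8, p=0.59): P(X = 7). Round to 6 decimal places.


P = C(n,k) * p^k * (1-p)^(n-k)
C(8,7) = 8
p^k = 0.59^7 ≈ 0.02488651
(1-p)^(n-k) = 0.41^1 = 0.41
P = 8 * 0.02488651 * 0.41 ≈ 0.081628

0.081628


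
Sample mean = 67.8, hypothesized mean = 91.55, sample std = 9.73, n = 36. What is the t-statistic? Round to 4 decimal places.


t = (xbar - mu0) / (s/sqrt(n))
xbar - mu0 = 67.8 - 91.55 = -23.75
sqrt(36) = 6
s/sqrt(n) = 9.73 / 6 = 973/600 ≈ 1.62166667
t = -23.75 / 1.62166667 = -14250/973 ≈ -14.645427

-14.6454


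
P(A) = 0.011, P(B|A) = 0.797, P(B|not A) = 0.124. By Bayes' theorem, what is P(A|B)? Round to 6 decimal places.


P(A|B) = P(B|A)*P(A) / P(B), P(B) = P(B|A)*P(A) + P(B|not A)*P(not A)
P(B|A)*P(A) = 0.797 * 0.011 = 0.008767
P(B|not A)*P(not A) = 0.124 * 0.989 = 0.122636
P(B) = 0.008767 + 0.122636 = 0.131403
P(A|B) = 0.008767 / 0.131403 ≈ 0.06671842

0.066718


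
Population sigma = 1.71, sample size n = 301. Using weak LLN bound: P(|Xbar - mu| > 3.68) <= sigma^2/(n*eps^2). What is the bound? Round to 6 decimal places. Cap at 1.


bound = min(1, sigma^2/(n*eps^2))
sigma^2 = 1.71^2 = 2.9241
n*eps^2 = 301 * 3.68^2 = 301 * 13.5424 = 4076.2624
sigma^2/(n*eps^2) = 2.9241 / 4076.2624 ≈ 0.00071735

0.000717


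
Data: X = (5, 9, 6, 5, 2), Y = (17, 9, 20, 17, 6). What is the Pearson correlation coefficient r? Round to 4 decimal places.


r = sum((xi-xbar)(yi-ybar)) / sqrt(sum((xi-xbar)^2) * sum((yi-ybar)^2))
n = 5, xbar = 27/5 = 5.4, ybar = 69/5 = 13.8
Sxy = sum((xi-xbar)(yi-ybar)) = 10.4
Sxx = sum((xi-xbar)^2) = 25.2
Syy = sum((yi-ybar)^2) = 142.8
sqrt(Sxx*Syy) ≈ 59.987999
r = Sxy / sqrt(Sxx*Syy) = 10.4 / 59.987999 ≈ 0.173368

0.1734


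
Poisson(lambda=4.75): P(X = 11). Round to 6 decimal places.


P = e^(-lam) * lam^k / k!
e^(-4.75) ≈ 0.008651695
lam^k = 4.75^11 ≈ 27773442.005687
k! = 11! = 39916800
P = 0.008651695 * 27773442.005687 / 39916800 ≈ 0.006020

0.006020


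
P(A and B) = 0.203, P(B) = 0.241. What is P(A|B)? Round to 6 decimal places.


P(A|B) = P(A and B) / P(B) = 0.203 / 0.241 = 203/241 ≈ 0.84232365

0.842324


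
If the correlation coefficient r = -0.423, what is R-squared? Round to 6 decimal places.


R^2 = r^2 = (-0.423)^2 = 0.178929

0.178929


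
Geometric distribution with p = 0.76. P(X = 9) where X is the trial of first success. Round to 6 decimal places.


P = (1-p)^(k-1) * p
(1-p)^(k-1) = 0.24^8 ≈ 0.00001100753
P = 0.00001100753 * 0.76 ≈ 0.000008365724

0.000008


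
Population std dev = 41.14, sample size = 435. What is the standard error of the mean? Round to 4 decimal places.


SE = sigma / sqrt(n)
sqrt(435) ≈ 20.856654
SE = 41.14 / 20.856654 ≈ 1.972512

1.9725


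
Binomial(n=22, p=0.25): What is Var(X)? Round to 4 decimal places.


Var = n*p*(1-p) = 22 * 0.25 * 0.75 = 4.125

4.1250


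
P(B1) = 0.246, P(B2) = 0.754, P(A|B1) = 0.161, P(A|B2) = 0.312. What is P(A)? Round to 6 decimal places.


P(A) = P(A|B1)*P(B1) + P(A|B2)*P(B2)
P(A|B1)*P(B1) = 0.161 * 0.246 = 0.039606
P(A|B2)*P(B2) = 0.312 * 0.754 = 0.235248
P(A) = 0.039606 + 0.235248 = 0.274854

0.274854


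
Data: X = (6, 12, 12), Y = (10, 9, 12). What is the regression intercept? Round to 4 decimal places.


a = ybar - b*xbar, where b = sum((xi-xbar)(yi-ybar)) / sum((xi-xbar)^2)
n = 3, xbar = 30/3 = 10, ybar = 31/3 ≈ 10.333333
Sxy = sum((xi-xbar)(yi-ybar)) = 2
Sxx = sum((xi-xbar)^2) = 24
b = Sxy / Sxx = 1/12 ≈ 0.083333
a = 10.333333 - 0.083333 * 10 = 9.5

9.5000


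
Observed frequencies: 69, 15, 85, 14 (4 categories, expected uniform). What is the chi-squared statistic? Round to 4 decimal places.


chi2 = sum((O-E)^2/E), E = total/4
total = 183, E = 183/4 = 45.75
(69 - 45.75)^2 / 45.75 = 540.5625 / 45.75 = 2883/244 ≈ 11.815574
(15 - 45.75)^2 / 45.75 = 945.5625 / 45.75 = 5043/244 ≈ 20.668033
(85 - 45.75)^2 / 45.75 = 1540.5625 / 45.75 = 24649/732 ≈ 33.673497
(14 - 45.75)^2 / 45.75 = 1008.0625 / 45.75 = 16129/732 ≈ 22.034153
chi2 = 16139/183 ≈ 88.191257

88.1913


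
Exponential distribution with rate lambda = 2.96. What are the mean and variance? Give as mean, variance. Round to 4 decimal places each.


mean = 1/lam, var = 1/lam^2
mean = 1 / 2.96 = 25/74 ≈ 0.337838
lam^2 = 2.96^2 = 8.7616
var = 1 / 8.7616 = 625/5476 ≈ 0.114134

0.3378, 0.1141


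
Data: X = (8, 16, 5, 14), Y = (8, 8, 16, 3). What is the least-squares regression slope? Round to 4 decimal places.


b = sum((xi-xbar)(yi-ybar)) / sum((xi-xbar)^2)
n = 4, xbar = 43/4 = 10.75, ybar = 35/4 = 8.75
Sxy = sum((xi-xbar)(yi-ybar)) = -62.25
Sxx = sum((xi-xbar)^2) = 78.75
b = Sxy / Sxx = -83/105 ≈ -0.790476

-0.7905


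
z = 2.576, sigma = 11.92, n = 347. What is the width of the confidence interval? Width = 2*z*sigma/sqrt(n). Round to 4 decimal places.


width = 2*z*sigma/sqrt(n)
2*z*sigma = 2 * 2.576 * 11.92 = 61.41184
sqrt(347) ≈ 18.627936
width = 61.41184 / 18.627936 ≈ 3.296760

3.2968


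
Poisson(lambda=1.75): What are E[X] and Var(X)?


E[X] = Var(X) = lambda = 1.75

1.75, 1.75


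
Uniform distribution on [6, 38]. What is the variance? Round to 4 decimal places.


Var = (b-a)^2 / 12
(b-a)^2 = (38 - 6)^2 = 1024
Var = 1024/12 ≈ 85.333333

85.3333


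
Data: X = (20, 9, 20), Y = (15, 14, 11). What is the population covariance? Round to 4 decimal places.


Cov = (1/n)*sum((xi-xbar)(yi-ybar))
n = 3, xbar = 49/3 ≈ 16.333333, ybar = 40/3 ≈ 13.333333
sum((xi-xbar)(yi-ybar)) = -22/3 ≈ -7.333333
Cov = -7.333333 / 3 = -22/9 ≈ -2.444444

-2.4444


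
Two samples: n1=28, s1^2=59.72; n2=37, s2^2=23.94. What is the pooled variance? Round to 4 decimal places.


sp^2 = ((n1-1)*s1^2 + (n2-1)*s2^2)/(n1+n2-2)
(n1-1)*s1^2 = 27 * 59.72 = 1612.44
(n2-1)*s2^2 = 36 * 23.94 = 861.84
numerator = 1612.44 + 861.84 = 2474.28
n1+n2-2 = 63
sp^2 = 2474.28 / 63 = 6873/175 ≈ 39.274286

39.2743


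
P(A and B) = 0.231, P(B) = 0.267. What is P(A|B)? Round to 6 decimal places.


P(A|B) = P(A and B) / P(B) = 0.231 / 0.267 = 77/89 ≈ 0.86516854

0.865169


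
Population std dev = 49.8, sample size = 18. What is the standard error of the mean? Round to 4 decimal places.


SE = sigma / sqrt(n)
sqrt(18) ≈ 4.242641
SE = 49.8 / 4.242641 ≈ 11.737973

11.7380


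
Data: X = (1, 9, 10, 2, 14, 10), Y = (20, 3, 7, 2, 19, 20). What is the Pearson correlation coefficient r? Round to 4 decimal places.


r = sum((xi-xbar)(yi-ybar)) / sqrt(sum((xi-xbar)^2) * sum((yi-ybar)^2))
n = 6, xbar = 46/6 = 23/3 ≈ 7.666667, ybar = 71/6 ≈ 11.833333
Sxy = sum((xi-xbar)(yi-ybar)) = 128/3 ≈ 42.666667
Sxx = sum((xi-xbar)^2) = 388/3 ≈ 129.333333
Syy = sum((yi-ybar)^2) = 2297/6 ≈ 382.833333
sqrt(Sxx*Syy) ≈ 222.515418
r = Sxy / sqrt(Sxx*Syy) = 42.666667 / 222.515418 ≈ 0.191747

0.1917


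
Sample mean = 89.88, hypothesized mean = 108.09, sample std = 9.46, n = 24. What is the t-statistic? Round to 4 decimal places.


t = (xbar - mu0) / (s/sqrt(n))
xbar - mu0 = 89.88 - 108.09 = -18.21
sqrt(24) ≈ 4.89897949
s/sqrt(n) = 9.46 / 4.89897949 ≈ 1.93101441
t = -18.21 / 1.93101441 ≈ -9.430277

-9.4303


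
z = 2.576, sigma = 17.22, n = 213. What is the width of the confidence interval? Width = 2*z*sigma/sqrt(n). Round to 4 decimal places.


width = 2*z*sigma/sqrt(n)
2*z*sigma = 2 * 2.576 * 17.22 = 88.71744
sqrt(213) ≈ 14.594520
width = 88.71744 / 14.594520 ≈ 6.078819

6.0788
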